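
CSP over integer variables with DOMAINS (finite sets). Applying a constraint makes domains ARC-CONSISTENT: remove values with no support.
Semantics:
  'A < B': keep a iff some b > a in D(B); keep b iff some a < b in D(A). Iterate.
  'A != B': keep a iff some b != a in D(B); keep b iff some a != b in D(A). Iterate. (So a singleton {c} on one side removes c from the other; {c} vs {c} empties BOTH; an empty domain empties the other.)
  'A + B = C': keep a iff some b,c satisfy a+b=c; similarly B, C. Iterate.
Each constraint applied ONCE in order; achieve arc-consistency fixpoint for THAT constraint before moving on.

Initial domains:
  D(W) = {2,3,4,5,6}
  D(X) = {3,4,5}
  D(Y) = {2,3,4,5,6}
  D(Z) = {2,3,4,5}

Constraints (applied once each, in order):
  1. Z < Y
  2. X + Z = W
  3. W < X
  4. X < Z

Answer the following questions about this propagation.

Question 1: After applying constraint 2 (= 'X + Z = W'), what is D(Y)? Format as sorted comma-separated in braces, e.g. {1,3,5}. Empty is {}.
Constraint 1 (Z < Y) on D(Z)={2,3,4,5} D(Y)={2,3,4,5,6}: Y {2,3,4,5,6}->{3,4,5,6}
Constraint 2 (X + Z = W) on D(X)={3,4,5} D(Z)={2,3,4,5} D(W)={2,3,4,5,6}: X {3,4,5}->{3,4}; Z {2,3,4,5}->{2,3}; W {2,3,4,5,6}->{5,6}
So after constraint 2: D(Y) = {3,4,5,6}

Answer: {3,4,5,6}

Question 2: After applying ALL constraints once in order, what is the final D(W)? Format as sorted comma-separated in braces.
Constraint 1 (Z < Y) on D(Z)={2,3,4,5} D(Y)={2,3,4,5,6}: Y {2,3,4,5,6}->{3,4,5,6}
Constraint 2 (X + Z = W) on D(X)={3,4,5} D(Z)={2,3,4,5} D(W)={2,3,4,5,6}: X {3,4,5}->{3,4}; Z {2,3,4,5}->{2,3}; W {2,3,4,5,6}->{5,6}
Constraint 3 (W < X) on D(W)={5,6} D(X)={3,4}: W {5,6}->{}; X {3,4}->{}
Constraint 4 (X < Z) on D(X)={} D(Z)={2,3}: Z {2,3}->{}
So after all 4 constraints: D(W) = {}

Answer: {}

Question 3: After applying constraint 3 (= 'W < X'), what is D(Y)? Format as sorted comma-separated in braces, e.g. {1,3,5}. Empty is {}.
Constraint 1 (Z < Y) on D(Z)={2,3,4,5} D(Y)={2,3,4,5,6}: Y {2,3,4,5,6}->{3,4,5,6}
Constraint 2 (X + Z = W) on D(X)={3,4,5} D(Z)={2,3,4,5} D(W)={2,3,4,5,6}: X {3,4,5}->{3,4}; Z {2,3,4,5}->{2,3}; W {2,3,4,5,6}->{5,6}
Constraint 3 (W < X) on D(W)={5,6} D(X)={3,4}: W {5,6}->{}; X {3,4}->{}
So after constraint 3: D(Y) = {3,4,5,6}

Answer: {3,4,5,6}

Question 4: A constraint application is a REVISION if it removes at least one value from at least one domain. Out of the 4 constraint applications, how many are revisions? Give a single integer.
Constraint 1 (Z < Y) on D(Z)={2,3,4,5} D(Y)={2,3,4,5,6}: Y {2,3,4,5,6}->{3,4,5,6} => REVISION
Constraint 2 (X + Z = W) on D(X)={3,4,5} D(Z)={2,3,4,5} D(W)={2,3,4,5,6}: X {3,4,5}->{3,4}; Z {2,3,4,5}->{2,3}; W {2,3,4,5,6}->{5,6} => REVISION
Constraint 3 (W < X) on D(W)={5,6} D(X)={3,4}: W {5,6}->{}; X {3,4}->{} => REVISION
Constraint 4 (X < Z) on D(X)={} D(Z)={2,3}: Z {2,3}->{} => REVISION
Total revisions = 4

Answer: 4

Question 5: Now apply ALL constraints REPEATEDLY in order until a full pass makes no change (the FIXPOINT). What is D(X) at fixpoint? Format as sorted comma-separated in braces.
pass 0 (initial): D(X)={3,4,5}
pass 1: W {2,3,4,5,6}->{}; X {3,4,5}->{}; Y {2,3,4,5,6}->{3,4,5,6}; Z {2,3,4,5}->{}
pass 2: Y {3,4,5,6}->{}
pass 3: no change
Fixpoint after 3 passes: D(X) = {}

Answer: {}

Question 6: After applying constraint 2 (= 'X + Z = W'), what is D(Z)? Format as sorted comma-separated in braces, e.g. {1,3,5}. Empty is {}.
Constraint 1 (Z < Y) on D(Z)={2,3,4,5} D(Y)={2,3,4,5,6}: Y {2,3,4,5,6}->{3,4,5,6}
Constraint 2 (X + Z = W) on D(X)={3,4,5} D(Z)={2,3,4,5} D(W)={2,3,4,5,6}: X {3,4,5}->{3,4}; Z {2,3,4,5}->{2,3}; W {2,3,4,5,6}->{5,6}
So after constraint 2: D(Z) = {2,3}

Answer: {2,3}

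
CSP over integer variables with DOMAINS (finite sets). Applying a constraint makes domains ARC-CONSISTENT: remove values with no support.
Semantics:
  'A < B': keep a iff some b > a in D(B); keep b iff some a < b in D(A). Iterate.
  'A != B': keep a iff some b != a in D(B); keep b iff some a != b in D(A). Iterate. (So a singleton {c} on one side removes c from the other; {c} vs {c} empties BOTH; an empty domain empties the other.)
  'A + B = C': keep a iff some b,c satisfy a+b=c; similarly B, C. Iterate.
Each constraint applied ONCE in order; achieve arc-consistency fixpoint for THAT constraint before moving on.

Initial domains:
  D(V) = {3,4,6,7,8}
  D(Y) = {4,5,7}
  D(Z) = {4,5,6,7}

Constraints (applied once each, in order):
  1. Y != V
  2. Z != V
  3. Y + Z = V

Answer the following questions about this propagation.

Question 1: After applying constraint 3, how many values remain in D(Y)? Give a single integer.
Answer: 1

Derivation:
Constraint 1 (Y != V) on D(Y)={4,5,7} D(V)={3,4,6,7,8}: no change
Constraint 2 (Z != V) on D(Z)={4,5,6,7} D(V)={3,4,6,7,8}: no change
Constraint 3 (Y + Z = V) on D(Y)={4,5,7} D(Z)={4,5,6,7} D(V)={3,4,6,7,8}: Y {4,5,7}->{4}; Z {4,5,6,7}->{4}; V {3,4,6,7,8}->{8}
So after constraint 3: D(Y)={4}, size = 1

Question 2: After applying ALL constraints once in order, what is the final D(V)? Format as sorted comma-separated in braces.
Answer: {8}

Derivation:
Constraint 1 (Y != V) on D(Y)={4,5,7} D(V)={3,4,6,7,8}: no change
Constraint 2 (Z != V) on D(Z)={4,5,6,7} D(V)={3,4,6,7,8}: no change
Constraint 3 (Y + Z = V) on D(Y)={4,5,7} D(Z)={4,5,6,7} D(V)={3,4,6,7,8}: Y {4,5,7}->{4}; Z {4,5,6,7}->{4}; V {3,4,6,7,8}->{8}
So after all 3 constraints: D(V) = {8}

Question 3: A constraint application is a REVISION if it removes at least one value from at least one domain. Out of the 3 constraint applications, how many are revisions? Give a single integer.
Constraint 1 (Y != V) on D(Y)={4,5,7} D(V)={3,4,6,7,8}: no change => not a revision
Constraint 2 (Z != V) on D(Z)={4,5,6,7} D(V)={3,4,6,7,8}: no change => not a revision
Constraint 3 (Y + Z = V) on D(Y)={4,5,7} D(Z)={4,5,6,7} D(V)={3,4,6,7,8}: Y {4,5,7}->{4}; Z {4,5,6,7}->{4}; V {3,4,6,7,8}->{8} => REVISION
Total revisions = 1

Answer: 1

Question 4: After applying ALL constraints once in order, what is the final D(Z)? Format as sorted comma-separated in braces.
Constraint 1 (Y != V) on D(Y)={4,5,7} D(V)={3,4,6,7,8}: no change
Constraint 2 (Z != V) on D(Z)={4,5,6,7} D(V)={3,4,6,7,8}: no change
Constraint 3 (Y + Z = V) on D(Y)={4,5,7} D(Z)={4,5,6,7} D(V)={3,4,6,7,8}: Y {4,5,7}->{4}; Z {4,5,6,7}->{4}; V {3,4,6,7,8}->{8}
So after all 3 constraints: D(Z) = {4}

Answer: {4}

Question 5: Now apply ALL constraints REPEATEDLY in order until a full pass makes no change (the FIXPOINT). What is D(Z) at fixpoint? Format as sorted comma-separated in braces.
Answer: {4}

Derivation:
pass 0 (initial): D(Z)={4,5,6,7}
pass 1: V {3,4,6,7,8}->{8}; Y {4,5,7}->{4}; Z {4,5,6,7}->{4}
pass 2: no change
Fixpoint after 2 passes: D(Z) = {4}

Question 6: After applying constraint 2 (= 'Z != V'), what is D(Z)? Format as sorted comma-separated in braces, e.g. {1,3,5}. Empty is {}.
Answer: {4,5,6,7}

Derivation:
Constraint 1 (Y != V) on D(Y)={4,5,7} D(V)={3,4,6,7,8}: no change
Constraint 2 (Z != V) on D(Z)={4,5,6,7} D(V)={3,4,6,7,8}: no change
So after constraint 2: D(Z) = {4,5,6,7}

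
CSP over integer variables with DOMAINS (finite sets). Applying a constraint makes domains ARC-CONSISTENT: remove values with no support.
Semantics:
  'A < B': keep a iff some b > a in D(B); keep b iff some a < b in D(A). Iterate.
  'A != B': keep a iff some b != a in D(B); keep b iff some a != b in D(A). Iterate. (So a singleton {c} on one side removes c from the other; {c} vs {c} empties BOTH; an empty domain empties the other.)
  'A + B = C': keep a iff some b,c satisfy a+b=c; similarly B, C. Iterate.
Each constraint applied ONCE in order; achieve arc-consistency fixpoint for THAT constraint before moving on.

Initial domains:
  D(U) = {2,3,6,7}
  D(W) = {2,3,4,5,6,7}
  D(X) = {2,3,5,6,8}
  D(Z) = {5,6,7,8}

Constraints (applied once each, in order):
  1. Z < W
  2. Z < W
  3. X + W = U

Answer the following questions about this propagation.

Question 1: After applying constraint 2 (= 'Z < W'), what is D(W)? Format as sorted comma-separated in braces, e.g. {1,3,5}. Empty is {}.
Answer: {6,7}

Derivation:
Constraint 1 (Z < W) on D(Z)={5,6,7,8} D(W)={2,3,4,5,6,7}: Z {5,6,7,8}->{5,6}; W {2,3,4,5,6,7}->{6,7}
Constraint 2 (Z < W) on D(Z)={5,6} D(W)={6,7}: no change
So after constraint 2: D(W) = {6,7}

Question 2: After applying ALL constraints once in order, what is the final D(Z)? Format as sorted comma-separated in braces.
Constraint 1 (Z < W) on D(Z)={5,6,7,8} D(W)={2,3,4,5,6,7}: Z {5,6,7,8}->{5,6}; W {2,3,4,5,6,7}->{6,7}
Constraint 2 (Z < W) on D(Z)={5,6} D(W)={6,7}: no change
Constraint 3 (X + W = U) on D(X)={2,3,5,6,8} D(W)={6,7} D(U)={2,3,6,7}: X {2,3,5,6,8}->{}; W {6,7}->{}; U {2,3,6,7}->{}
So after all 3 constraints: D(Z) = {5,6}

Answer: {5,6}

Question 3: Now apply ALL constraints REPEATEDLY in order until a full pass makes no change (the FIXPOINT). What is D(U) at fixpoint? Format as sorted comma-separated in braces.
pass 0 (initial): D(U)={2,3,6,7}
pass 1: U {2,3,6,7}->{}; W {2,3,4,5,6,7}->{}; X {2,3,5,6,8}->{}; Z {5,6,7,8}->{5,6}
pass 2: Z {5,6}->{}
pass 3: no change
Fixpoint after 3 passes: D(U) = {}

Answer: {}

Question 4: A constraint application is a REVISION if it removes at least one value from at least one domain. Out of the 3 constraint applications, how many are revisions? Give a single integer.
Constraint 1 (Z < W) on D(Z)={5,6,7,8} D(W)={2,3,4,5,6,7}: Z {5,6,7,8}->{5,6}; W {2,3,4,5,6,7}->{6,7} => REVISION
Constraint 2 (Z < W) on D(Z)={5,6} D(W)={6,7}: no change => not a revision
Constraint 3 (X + W = U) on D(X)={2,3,5,6,8} D(W)={6,7} D(U)={2,3,6,7}: X {2,3,5,6,8}->{}; W {6,7}->{}; U {2,3,6,7}->{} => REVISION
Total revisions = 2

Answer: 2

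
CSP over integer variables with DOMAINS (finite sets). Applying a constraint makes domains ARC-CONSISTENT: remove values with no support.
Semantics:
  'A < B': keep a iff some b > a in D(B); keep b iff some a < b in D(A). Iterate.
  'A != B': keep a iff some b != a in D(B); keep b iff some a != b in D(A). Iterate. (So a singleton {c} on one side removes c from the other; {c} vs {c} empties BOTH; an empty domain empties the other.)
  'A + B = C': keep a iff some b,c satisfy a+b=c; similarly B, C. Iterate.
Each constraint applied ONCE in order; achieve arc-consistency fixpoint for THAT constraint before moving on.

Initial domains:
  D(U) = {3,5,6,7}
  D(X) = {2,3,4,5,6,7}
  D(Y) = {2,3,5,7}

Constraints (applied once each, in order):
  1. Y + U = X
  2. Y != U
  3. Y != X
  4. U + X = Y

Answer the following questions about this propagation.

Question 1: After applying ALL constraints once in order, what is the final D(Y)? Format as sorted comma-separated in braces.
Constraint 1 (Y + U = X) on D(Y)={2,3,5,7} D(U)={3,5,6,7} D(X)={2,3,4,5,6,7}: Y {2,3,5,7}->{2,3}; U {3,5,6,7}->{3,5}; X {2,3,4,5,6,7}->{5,6,7}
Constraint 2 (Y != U) on D(Y)={2,3} D(U)={3,5}: no change
Constraint 3 (Y != X) on D(Y)={2,3} D(X)={5,6,7}: no change
Constraint 4 (U + X = Y) on D(U)={3,5} D(X)={5,6,7} D(Y)={2,3}: U {3,5}->{}; X {5,6,7}->{}; Y {2,3}->{}
So after all 4 constraints: D(Y) = {}

Answer: {}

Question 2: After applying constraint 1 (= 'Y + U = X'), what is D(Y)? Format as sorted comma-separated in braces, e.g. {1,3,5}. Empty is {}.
Answer: {2,3}

Derivation:
Constraint 1 (Y + U = X) on D(Y)={2,3,5,7} D(U)={3,5,6,7} D(X)={2,3,4,5,6,7}: Y {2,3,5,7}->{2,3}; U {3,5,6,7}->{3,5}; X {2,3,4,5,6,7}->{5,6,7}
So after constraint 1: D(Y) = {2,3}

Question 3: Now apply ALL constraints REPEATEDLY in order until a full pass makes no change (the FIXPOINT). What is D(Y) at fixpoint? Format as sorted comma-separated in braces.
pass 0 (initial): D(Y)={2,3,5,7}
pass 1: U {3,5,6,7}->{}; X {2,3,4,5,6,7}->{}; Y {2,3,5,7}->{}
pass 2: no change
Fixpoint after 2 passes: D(Y) = {}

Answer: {}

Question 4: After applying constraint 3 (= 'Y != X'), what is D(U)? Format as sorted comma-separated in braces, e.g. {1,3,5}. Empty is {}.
Constraint 1 (Y + U = X) on D(Y)={2,3,5,7} D(U)={3,5,6,7} D(X)={2,3,4,5,6,7}: Y {2,3,5,7}->{2,3}; U {3,5,6,7}->{3,5}; X {2,3,4,5,6,7}->{5,6,7}
Constraint 2 (Y != U) on D(Y)={2,3} D(U)={3,5}: no change
Constraint 3 (Y != X) on D(Y)={2,3} D(X)={5,6,7}: no change
So after constraint 3: D(U) = {3,5}

Answer: {3,5}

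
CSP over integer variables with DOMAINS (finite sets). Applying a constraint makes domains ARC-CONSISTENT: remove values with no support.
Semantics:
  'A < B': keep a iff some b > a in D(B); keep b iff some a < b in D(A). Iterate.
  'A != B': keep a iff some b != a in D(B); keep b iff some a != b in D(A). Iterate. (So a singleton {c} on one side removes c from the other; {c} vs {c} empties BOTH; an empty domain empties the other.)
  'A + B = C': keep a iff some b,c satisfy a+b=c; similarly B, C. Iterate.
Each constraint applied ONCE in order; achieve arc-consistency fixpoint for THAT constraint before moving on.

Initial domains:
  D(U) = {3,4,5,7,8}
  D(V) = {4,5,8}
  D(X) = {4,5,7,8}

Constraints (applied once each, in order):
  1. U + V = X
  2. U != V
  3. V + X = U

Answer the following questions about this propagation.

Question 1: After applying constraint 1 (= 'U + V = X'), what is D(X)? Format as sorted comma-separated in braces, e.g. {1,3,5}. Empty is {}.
Answer: {7,8}

Derivation:
Constraint 1 (U + V = X) on D(U)={3,4,5,7,8} D(V)={4,5,8} D(X)={4,5,7,8}: U {3,4,5,7,8}->{3,4}; V {4,5,8}->{4,5}; X {4,5,7,8}->{7,8}
So after constraint 1: D(X) = {7,8}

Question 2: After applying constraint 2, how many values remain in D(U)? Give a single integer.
Constraint 1 (U + V = X) on D(U)={3,4,5,7,8} D(V)={4,5,8} D(X)={4,5,7,8}: U {3,4,5,7,8}->{3,4}; V {4,5,8}->{4,5}; X {4,5,7,8}->{7,8}
Constraint 2 (U != V) on D(U)={3,4} D(V)={4,5}: no change
So after constraint 2: D(U)={3,4}, size = 2

Answer: 2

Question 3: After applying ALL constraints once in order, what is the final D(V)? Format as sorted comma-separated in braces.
Constraint 1 (U + V = X) on D(U)={3,4,5,7,8} D(V)={4,5,8} D(X)={4,5,7,8}: U {3,4,5,7,8}->{3,4}; V {4,5,8}->{4,5}; X {4,5,7,8}->{7,8}
Constraint 2 (U != V) on D(U)={3,4} D(V)={4,5}: no change
Constraint 3 (V + X = U) on D(V)={4,5} D(X)={7,8} D(U)={3,4}: V {4,5}->{}; X {7,8}->{}; U {3,4}->{}
So after all 3 constraints: D(V) = {}

Answer: {}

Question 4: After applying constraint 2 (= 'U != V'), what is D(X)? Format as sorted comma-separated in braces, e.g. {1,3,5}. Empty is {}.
Answer: {7,8}

Derivation:
Constraint 1 (U + V = X) on D(U)={3,4,5,7,8} D(V)={4,5,8} D(X)={4,5,7,8}: U {3,4,5,7,8}->{3,4}; V {4,5,8}->{4,5}; X {4,5,7,8}->{7,8}
Constraint 2 (U != V) on D(U)={3,4} D(V)={4,5}: no change
So after constraint 2: D(X) = {7,8}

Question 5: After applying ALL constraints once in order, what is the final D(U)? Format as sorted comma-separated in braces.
Constraint 1 (U + V = X) on D(U)={3,4,5,7,8} D(V)={4,5,8} D(X)={4,5,7,8}: U {3,4,5,7,8}->{3,4}; V {4,5,8}->{4,5}; X {4,5,7,8}->{7,8}
Constraint 2 (U != V) on D(U)={3,4} D(V)={4,5}: no change
Constraint 3 (V + X = U) on D(V)={4,5} D(X)={7,8} D(U)={3,4}: V {4,5}->{}; X {7,8}->{}; U {3,4}->{}
So after all 3 constraints: D(U) = {}

Answer: {}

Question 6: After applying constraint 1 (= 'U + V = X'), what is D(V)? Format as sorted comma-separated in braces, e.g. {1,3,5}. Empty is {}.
Answer: {4,5}

Derivation:
Constraint 1 (U + V = X) on D(U)={3,4,5,7,8} D(V)={4,5,8} D(X)={4,5,7,8}: U {3,4,5,7,8}->{3,4}; V {4,5,8}->{4,5}; X {4,5,7,8}->{7,8}
So after constraint 1: D(V) = {4,5}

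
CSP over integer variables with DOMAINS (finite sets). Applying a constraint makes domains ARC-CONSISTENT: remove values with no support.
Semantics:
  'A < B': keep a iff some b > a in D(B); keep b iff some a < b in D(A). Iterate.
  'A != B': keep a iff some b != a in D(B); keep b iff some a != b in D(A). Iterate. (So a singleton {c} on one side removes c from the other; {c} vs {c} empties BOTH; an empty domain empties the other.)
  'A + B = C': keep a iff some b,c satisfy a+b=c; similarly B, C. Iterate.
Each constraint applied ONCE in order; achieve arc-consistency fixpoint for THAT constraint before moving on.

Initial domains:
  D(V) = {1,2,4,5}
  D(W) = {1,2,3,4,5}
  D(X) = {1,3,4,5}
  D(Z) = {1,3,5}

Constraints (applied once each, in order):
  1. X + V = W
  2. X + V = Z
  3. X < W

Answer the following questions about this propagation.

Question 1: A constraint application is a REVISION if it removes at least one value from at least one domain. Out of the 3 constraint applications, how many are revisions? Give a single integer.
Answer: 2

Derivation:
Constraint 1 (X + V = W) on D(X)={1,3,4,5} D(V)={1,2,4,5} D(W)={1,2,3,4,5}: X {1,3,4,5}->{1,3,4}; V {1,2,4,5}->{1,2,4}; W {1,2,3,4,5}->{2,3,4,5} => REVISION
Constraint 2 (X + V = Z) on D(X)={1,3,4} D(V)={1,2,4} D(Z)={1,3,5}: Z {1,3,5}->{3,5} => REVISION
Constraint 3 (X < W) on D(X)={1,3,4} D(W)={2,3,4,5}: no change => not a revision
Total revisions = 2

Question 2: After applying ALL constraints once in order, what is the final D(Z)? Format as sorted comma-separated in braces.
Answer: {3,5}

Derivation:
Constraint 1 (X + V = W) on D(X)={1,3,4,5} D(V)={1,2,4,5} D(W)={1,2,3,4,5}: X {1,3,4,5}->{1,3,4}; V {1,2,4,5}->{1,2,4}; W {1,2,3,4,5}->{2,3,4,5}
Constraint 2 (X + V = Z) on D(X)={1,3,4} D(V)={1,2,4} D(Z)={1,3,5}: Z {1,3,5}->{3,5}
Constraint 3 (X < W) on D(X)={1,3,4} D(W)={2,3,4,5}: no change
So after all 3 constraints: D(Z) = {3,5}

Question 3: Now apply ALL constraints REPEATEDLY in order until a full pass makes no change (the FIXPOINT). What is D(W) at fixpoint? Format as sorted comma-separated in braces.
pass 0 (initial): D(W)={1,2,3,4,5}
pass 1: V {1,2,4,5}->{1,2,4}; W {1,2,3,4,5}->{2,3,4,5}; X {1,3,4,5}->{1,3,4}; Z {1,3,5}->{3,5}
pass 2: no change
Fixpoint after 2 passes: D(W) = {2,3,4,5}

Answer: {2,3,4,5}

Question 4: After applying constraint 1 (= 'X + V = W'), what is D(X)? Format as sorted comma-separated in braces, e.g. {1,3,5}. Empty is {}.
Constraint 1 (X + V = W) on D(X)={1,3,4,5} D(V)={1,2,4,5} D(W)={1,2,3,4,5}: X {1,3,4,5}->{1,3,4}; V {1,2,4,5}->{1,2,4}; W {1,2,3,4,5}->{2,3,4,5}
So after constraint 1: D(X) = {1,3,4}

Answer: {1,3,4}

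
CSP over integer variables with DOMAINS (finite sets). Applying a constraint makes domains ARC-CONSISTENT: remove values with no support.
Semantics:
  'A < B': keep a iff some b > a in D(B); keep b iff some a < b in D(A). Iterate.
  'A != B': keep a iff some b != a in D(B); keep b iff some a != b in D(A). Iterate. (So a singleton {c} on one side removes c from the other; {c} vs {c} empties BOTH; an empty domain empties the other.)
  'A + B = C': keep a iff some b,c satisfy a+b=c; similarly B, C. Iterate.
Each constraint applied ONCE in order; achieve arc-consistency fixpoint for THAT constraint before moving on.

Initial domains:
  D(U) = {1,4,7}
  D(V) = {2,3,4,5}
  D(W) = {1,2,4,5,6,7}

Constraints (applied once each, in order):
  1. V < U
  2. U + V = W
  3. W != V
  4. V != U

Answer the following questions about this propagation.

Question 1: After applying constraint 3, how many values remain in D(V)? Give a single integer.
Answer: 2

Derivation:
Constraint 1 (V < U) on D(V)={2,3,4,5} D(U)={1,4,7}: U {1,4,7}->{4,7}
Constraint 2 (U + V = W) on D(U)={4,7} D(V)={2,3,4,5} D(W)={1,2,4,5,6,7}: U {4,7}->{4}; V {2,3,4,5}->{2,3}; W {1,2,4,5,6,7}->{6,7}
Constraint 3 (W != V) on D(W)={6,7} D(V)={2,3}: no change
So after constraint 3: D(V)={2,3}, size = 2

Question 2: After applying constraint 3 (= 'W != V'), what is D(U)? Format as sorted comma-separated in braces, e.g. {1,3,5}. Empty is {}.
Answer: {4}

Derivation:
Constraint 1 (V < U) on D(V)={2,3,4,5} D(U)={1,4,7}: U {1,4,7}->{4,7}
Constraint 2 (U + V = W) on D(U)={4,7} D(V)={2,3,4,5} D(W)={1,2,4,5,6,7}: U {4,7}->{4}; V {2,3,4,5}->{2,3}; W {1,2,4,5,6,7}->{6,7}
Constraint 3 (W != V) on D(W)={6,7} D(V)={2,3}: no change
So after constraint 3: D(U) = {4}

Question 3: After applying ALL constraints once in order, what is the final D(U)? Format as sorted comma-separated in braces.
Constraint 1 (V < U) on D(V)={2,3,4,5} D(U)={1,4,7}: U {1,4,7}->{4,7}
Constraint 2 (U + V = W) on D(U)={4,7} D(V)={2,3,4,5} D(W)={1,2,4,5,6,7}: U {4,7}->{4}; V {2,3,4,5}->{2,3}; W {1,2,4,5,6,7}->{6,7}
Constraint 3 (W != V) on D(W)={6,7} D(V)={2,3}: no change
Constraint 4 (V != U) on D(V)={2,3} D(U)={4}: no change
So after all 4 constraints: D(U) = {4}

Answer: {4}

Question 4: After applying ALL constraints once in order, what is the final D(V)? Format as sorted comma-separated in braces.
Answer: {2,3}

Derivation:
Constraint 1 (V < U) on D(V)={2,3,4,5} D(U)={1,4,7}: U {1,4,7}->{4,7}
Constraint 2 (U + V = W) on D(U)={4,7} D(V)={2,3,4,5} D(W)={1,2,4,5,6,7}: U {4,7}->{4}; V {2,3,4,5}->{2,3}; W {1,2,4,5,6,7}->{6,7}
Constraint 3 (W != V) on D(W)={6,7} D(V)={2,3}: no change
Constraint 4 (V != U) on D(V)={2,3} D(U)={4}: no change
So after all 4 constraints: D(V) = {2,3}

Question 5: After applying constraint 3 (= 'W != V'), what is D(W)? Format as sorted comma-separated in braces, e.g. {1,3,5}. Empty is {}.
Constraint 1 (V < U) on D(V)={2,3,4,5} D(U)={1,4,7}: U {1,4,7}->{4,7}
Constraint 2 (U + V = W) on D(U)={4,7} D(V)={2,3,4,5} D(W)={1,2,4,5,6,7}: U {4,7}->{4}; V {2,3,4,5}->{2,3}; W {1,2,4,5,6,7}->{6,7}
Constraint 3 (W != V) on D(W)={6,7} D(V)={2,3}: no change
So after constraint 3: D(W) = {6,7}

Answer: {6,7}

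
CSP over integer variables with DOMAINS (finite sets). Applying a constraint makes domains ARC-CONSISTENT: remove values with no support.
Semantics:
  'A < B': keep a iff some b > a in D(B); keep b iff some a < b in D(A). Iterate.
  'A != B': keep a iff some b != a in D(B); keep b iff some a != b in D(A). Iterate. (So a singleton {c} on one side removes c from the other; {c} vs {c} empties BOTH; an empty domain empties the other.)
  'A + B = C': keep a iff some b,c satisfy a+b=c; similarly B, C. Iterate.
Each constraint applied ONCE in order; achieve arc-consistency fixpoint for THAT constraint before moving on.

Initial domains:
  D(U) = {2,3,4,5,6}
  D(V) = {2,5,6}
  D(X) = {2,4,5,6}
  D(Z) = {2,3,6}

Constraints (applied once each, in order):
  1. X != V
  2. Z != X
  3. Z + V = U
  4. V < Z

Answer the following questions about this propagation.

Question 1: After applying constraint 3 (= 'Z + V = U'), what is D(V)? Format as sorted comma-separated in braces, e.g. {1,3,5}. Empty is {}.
Answer: {2}

Derivation:
Constraint 1 (X != V) on D(X)={2,4,5,6} D(V)={2,5,6}: no change
Constraint 2 (Z != X) on D(Z)={2,3,6} D(X)={2,4,5,6}: no change
Constraint 3 (Z + V = U) on D(Z)={2,3,6} D(V)={2,5,6} D(U)={2,3,4,5,6}: Z {2,3,6}->{2,3}; V {2,5,6}->{2}; U {2,3,4,5,6}->{4,5}
So after constraint 3: D(V) = {2}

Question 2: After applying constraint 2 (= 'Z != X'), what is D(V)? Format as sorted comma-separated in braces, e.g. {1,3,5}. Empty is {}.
Constraint 1 (X != V) on D(X)={2,4,5,6} D(V)={2,5,6}: no change
Constraint 2 (Z != X) on D(Z)={2,3,6} D(X)={2,4,5,6}: no change
So after constraint 2: D(V) = {2,5,6}

Answer: {2,5,6}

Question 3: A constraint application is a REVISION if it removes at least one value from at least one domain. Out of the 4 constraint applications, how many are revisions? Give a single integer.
Constraint 1 (X != V) on D(X)={2,4,5,6} D(V)={2,5,6}: no change => not a revision
Constraint 2 (Z != X) on D(Z)={2,3,6} D(X)={2,4,5,6}: no change => not a revision
Constraint 3 (Z + V = U) on D(Z)={2,3,6} D(V)={2,5,6} D(U)={2,3,4,5,6}: Z {2,3,6}->{2,3}; V {2,5,6}->{2}; U {2,3,4,5,6}->{4,5} => REVISION
Constraint 4 (V < Z) on D(V)={2} D(Z)={2,3}: Z {2,3}->{3} => REVISION
Total revisions = 2

Answer: 2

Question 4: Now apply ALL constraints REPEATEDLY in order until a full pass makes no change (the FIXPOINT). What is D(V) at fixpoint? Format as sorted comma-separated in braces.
pass 0 (initial): D(V)={2,5,6}
pass 1: U {2,3,4,5,6}->{4,5}; V {2,5,6}->{2}; Z {2,3,6}->{3}
pass 2: U {4,5}->{5}; X {2,4,5,6}->{4,5,6}
pass 3: no change
Fixpoint after 3 passes: D(V) = {2}

Answer: {2}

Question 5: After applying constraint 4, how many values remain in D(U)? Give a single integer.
Constraint 1 (X != V) on D(X)={2,4,5,6} D(V)={2,5,6}: no change
Constraint 2 (Z != X) on D(Z)={2,3,6} D(X)={2,4,5,6}: no change
Constraint 3 (Z + V = U) on D(Z)={2,3,6} D(V)={2,5,6} D(U)={2,3,4,5,6}: Z {2,3,6}->{2,3}; V {2,5,6}->{2}; U {2,3,4,5,6}->{4,5}
Constraint 4 (V < Z) on D(V)={2} D(Z)={2,3}: Z {2,3}->{3}
So after constraint 4: D(U)={4,5}, size = 2

Answer: 2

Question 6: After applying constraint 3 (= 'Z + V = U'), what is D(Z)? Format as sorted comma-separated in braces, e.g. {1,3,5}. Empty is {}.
Constraint 1 (X != V) on D(X)={2,4,5,6} D(V)={2,5,6}: no change
Constraint 2 (Z != X) on D(Z)={2,3,6} D(X)={2,4,5,6}: no change
Constraint 3 (Z + V = U) on D(Z)={2,3,6} D(V)={2,5,6} D(U)={2,3,4,5,6}: Z {2,3,6}->{2,3}; V {2,5,6}->{2}; U {2,3,4,5,6}->{4,5}
So after constraint 3: D(Z) = {2,3}

Answer: {2,3}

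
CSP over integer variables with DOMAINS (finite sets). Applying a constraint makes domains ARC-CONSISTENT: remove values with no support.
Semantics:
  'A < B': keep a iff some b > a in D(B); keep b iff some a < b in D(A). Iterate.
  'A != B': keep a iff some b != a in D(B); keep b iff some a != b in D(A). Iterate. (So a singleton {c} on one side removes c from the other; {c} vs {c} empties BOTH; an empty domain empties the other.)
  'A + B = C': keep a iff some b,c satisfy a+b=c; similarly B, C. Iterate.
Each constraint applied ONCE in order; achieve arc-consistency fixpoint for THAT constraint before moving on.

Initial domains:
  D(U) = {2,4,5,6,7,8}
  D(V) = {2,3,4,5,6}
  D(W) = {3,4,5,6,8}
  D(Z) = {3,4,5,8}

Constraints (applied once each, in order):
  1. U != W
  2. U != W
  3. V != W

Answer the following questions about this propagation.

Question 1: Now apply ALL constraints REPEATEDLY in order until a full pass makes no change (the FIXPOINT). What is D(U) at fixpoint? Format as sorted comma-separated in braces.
Answer: {2,4,5,6,7,8}

Derivation:
pass 0 (initial): D(U)={2,4,5,6,7,8}
pass 1: no change
Fixpoint after 1 passes: D(U) = {2,4,5,6,7,8}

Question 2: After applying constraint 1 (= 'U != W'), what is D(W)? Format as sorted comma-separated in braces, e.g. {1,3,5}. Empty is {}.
Constraint 1 (U != W) on D(U)={2,4,5,6,7,8} D(W)={3,4,5,6,8}: no change
So after constraint 1: D(W) = {3,4,5,6,8}

Answer: {3,4,5,6,8}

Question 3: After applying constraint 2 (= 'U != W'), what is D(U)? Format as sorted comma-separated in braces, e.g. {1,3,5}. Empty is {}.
Answer: {2,4,5,6,7,8}

Derivation:
Constraint 1 (U != W) on D(U)={2,4,5,6,7,8} D(W)={3,4,5,6,8}: no change
Constraint 2 (U != W) on D(U)={2,4,5,6,7,8} D(W)={3,4,5,6,8}: no change
So after constraint 2: D(U) = {2,4,5,6,7,8}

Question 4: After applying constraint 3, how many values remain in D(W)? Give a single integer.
Constraint 1 (U != W) on D(U)={2,4,5,6,7,8} D(W)={3,4,5,6,8}: no change
Constraint 2 (U != W) on D(U)={2,4,5,6,7,8} D(W)={3,4,5,6,8}: no change
Constraint 3 (V != W) on D(V)={2,3,4,5,6} D(W)={3,4,5,6,8}: no change
So after constraint 3: D(W)={3,4,5,6,8}, size = 5

Answer: 5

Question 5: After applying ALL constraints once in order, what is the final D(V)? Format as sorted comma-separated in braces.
Constraint 1 (U != W) on D(U)={2,4,5,6,7,8} D(W)={3,4,5,6,8}: no change
Constraint 2 (U != W) on D(U)={2,4,5,6,7,8} D(W)={3,4,5,6,8}: no change
Constraint 3 (V != W) on D(V)={2,3,4,5,6} D(W)={3,4,5,6,8}: no change
So after all 3 constraints: D(V) = {2,3,4,5,6}

Answer: {2,3,4,5,6}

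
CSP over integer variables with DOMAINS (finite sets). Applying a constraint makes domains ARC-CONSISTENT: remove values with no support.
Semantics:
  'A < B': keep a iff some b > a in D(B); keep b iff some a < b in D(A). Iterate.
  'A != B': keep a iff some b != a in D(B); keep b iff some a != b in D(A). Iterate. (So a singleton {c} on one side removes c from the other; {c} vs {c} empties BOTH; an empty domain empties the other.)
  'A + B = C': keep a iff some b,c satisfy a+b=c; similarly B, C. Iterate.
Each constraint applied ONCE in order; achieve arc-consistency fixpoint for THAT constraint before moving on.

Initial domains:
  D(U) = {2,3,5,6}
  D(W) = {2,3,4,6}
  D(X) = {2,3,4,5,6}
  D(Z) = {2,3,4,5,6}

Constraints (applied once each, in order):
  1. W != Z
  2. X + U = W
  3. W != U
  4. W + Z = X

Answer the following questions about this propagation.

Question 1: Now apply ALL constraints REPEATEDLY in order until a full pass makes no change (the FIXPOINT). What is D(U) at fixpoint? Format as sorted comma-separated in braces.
pass 0 (initial): D(U)={2,3,5,6}
pass 1: U {2,3,5,6}->{2,3}; W {2,3,4,6}->{}; X {2,3,4,5,6}->{}; Z {2,3,4,5,6}->{}
pass 2: U {2,3}->{}
pass 3: no change
Fixpoint after 3 passes: D(U) = {}

Answer: {}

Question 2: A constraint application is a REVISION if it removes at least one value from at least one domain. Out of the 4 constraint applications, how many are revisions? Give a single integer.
Constraint 1 (W != Z) on D(W)={2,3,4,6} D(Z)={2,3,4,5,6}: no change => not a revision
Constraint 2 (X + U = W) on D(X)={2,3,4,5,6} D(U)={2,3,5,6} D(W)={2,3,4,6}: X {2,3,4,5,6}->{2,3,4}; U {2,3,5,6}->{2,3}; W {2,3,4,6}->{4,6} => REVISION
Constraint 3 (W != U) on D(W)={4,6} D(U)={2,3}: no change => not a revision
Constraint 4 (W + Z = X) on D(W)={4,6} D(Z)={2,3,4,5,6} D(X)={2,3,4}: W {4,6}->{}; Z {2,3,4,5,6}->{}; X {2,3,4}->{} => REVISION
Total revisions = 2

Answer: 2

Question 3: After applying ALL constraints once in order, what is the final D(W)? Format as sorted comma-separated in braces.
Constraint 1 (W != Z) on D(W)={2,3,4,6} D(Z)={2,3,4,5,6}: no change
Constraint 2 (X + U = W) on D(X)={2,3,4,5,6} D(U)={2,3,5,6} D(W)={2,3,4,6}: X {2,3,4,5,6}->{2,3,4}; U {2,3,5,6}->{2,3}; W {2,3,4,6}->{4,6}
Constraint 3 (W != U) on D(W)={4,6} D(U)={2,3}: no change
Constraint 4 (W + Z = X) on D(W)={4,6} D(Z)={2,3,4,5,6} D(X)={2,3,4}: W {4,6}->{}; Z {2,3,4,5,6}->{}; X {2,3,4}->{}
So after all 4 constraints: D(W) = {}

Answer: {}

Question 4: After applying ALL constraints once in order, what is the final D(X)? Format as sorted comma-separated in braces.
Answer: {}

Derivation:
Constraint 1 (W != Z) on D(W)={2,3,4,6} D(Z)={2,3,4,5,6}: no change
Constraint 2 (X + U = W) on D(X)={2,3,4,5,6} D(U)={2,3,5,6} D(W)={2,3,4,6}: X {2,3,4,5,6}->{2,3,4}; U {2,3,5,6}->{2,3}; W {2,3,4,6}->{4,6}
Constraint 3 (W != U) on D(W)={4,6} D(U)={2,3}: no change
Constraint 4 (W + Z = X) on D(W)={4,6} D(Z)={2,3,4,5,6} D(X)={2,3,4}: W {4,6}->{}; Z {2,3,4,5,6}->{}; X {2,3,4}->{}
So after all 4 constraints: D(X) = {}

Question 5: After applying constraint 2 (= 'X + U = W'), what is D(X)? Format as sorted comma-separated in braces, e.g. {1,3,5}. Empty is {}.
Answer: {2,3,4}

Derivation:
Constraint 1 (W != Z) on D(W)={2,3,4,6} D(Z)={2,3,4,5,6}: no change
Constraint 2 (X + U = W) on D(X)={2,3,4,5,6} D(U)={2,3,5,6} D(W)={2,3,4,6}: X {2,3,4,5,6}->{2,3,4}; U {2,3,5,6}->{2,3}; W {2,3,4,6}->{4,6}
So after constraint 2: D(X) = {2,3,4}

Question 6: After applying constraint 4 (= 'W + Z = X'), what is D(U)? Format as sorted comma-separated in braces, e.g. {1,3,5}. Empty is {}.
Answer: {2,3}

Derivation:
Constraint 1 (W != Z) on D(W)={2,3,4,6} D(Z)={2,3,4,5,6}: no change
Constraint 2 (X + U = W) on D(X)={2,3,4,5,6} D(U)={2,3,5,6} D(W)={2,3,4,6}: X {2,3,4,5,6}->{2,3,4}; U {2,3,5,6}->{2,3}; W {2,3,4,6}->{4,6}
Constraint 3 (W != U) on D(W)={4,6} D(U)={2,3}: no change
Constraint 4 (W + Z = X) on D(W)={4,6} D(Z)={2,3,4,5,6} D(X)={2,3,4}: W {4,6}->{}; Z {2,3,4,5,6}->{}; X {2,3,4}->{}
So after constraint 4: D(U) = {2,3}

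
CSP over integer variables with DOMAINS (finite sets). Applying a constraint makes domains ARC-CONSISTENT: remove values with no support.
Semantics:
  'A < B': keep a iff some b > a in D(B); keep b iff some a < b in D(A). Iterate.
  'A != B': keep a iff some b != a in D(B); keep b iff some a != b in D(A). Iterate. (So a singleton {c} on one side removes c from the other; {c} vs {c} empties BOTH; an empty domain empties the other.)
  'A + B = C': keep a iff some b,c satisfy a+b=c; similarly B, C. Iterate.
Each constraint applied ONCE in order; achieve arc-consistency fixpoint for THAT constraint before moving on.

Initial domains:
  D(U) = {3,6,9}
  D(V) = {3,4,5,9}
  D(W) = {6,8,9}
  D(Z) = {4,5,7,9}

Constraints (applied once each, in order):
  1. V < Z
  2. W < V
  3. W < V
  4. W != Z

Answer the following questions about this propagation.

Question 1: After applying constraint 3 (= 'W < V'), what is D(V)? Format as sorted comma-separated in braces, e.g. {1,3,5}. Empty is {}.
Answer: {}

Derivation:
Constraint 1 (V < Z) on D(V)={3,4,5,9} D(Z)={4,5,7,9}: V {3,4,5,9}->{3,4,5}
Constraint 2 (W < V) on D(W)={6,8,9} D(V)={3,4,5}: W {6,8,9}->{}; V {3,4,5}->{}
Constraint 3 (W < V) on D(W)={} D(V)={}: no change
So after constraint 3: D(V) = {}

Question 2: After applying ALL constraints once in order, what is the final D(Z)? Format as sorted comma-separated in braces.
Answer: {}

Derivation:
Constraint 1 (V < Z) on D(V)={3,4,5,9} D(Z)={4,5,7,9}: V {3,4,5,9}->{3,4,5}
Constraint 2 (W < V) on D(W)={6,8,9} D(V)={3,4,5}: W {6,8,9}->{}; V {3,4,5}->{}
Constraint 3 (W < V) on D(W)={} D(V)={}: no change
Constraint 4 (W != Z) on D(W)={} D(Z)={4,5,7,9}: Z {4,5,7,9}->{}
So after all 4 constraints: D(Z) = {}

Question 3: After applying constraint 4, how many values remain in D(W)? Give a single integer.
Constraint 1 (V < Z) on D(V)={3,4,5,9} D(Z)={4,5,7,9}: V {3,4,5,9}->{3,4,5}
Constraint 2 (W < V) on D(W)={6,8,9} D(V)={3,4,5}: W {6,8,9}->{}; V {3,4,5}->{}
Constraint 3 (W < V) on D(W)={} D(V)={}: no change
Constraint 4 (W != Z) on D(W)={} D(Z)={4,5,7,9}: Z {4,5,7,9}->{}
So after constraint 4: D(W)={}, size = 0

Answer: 0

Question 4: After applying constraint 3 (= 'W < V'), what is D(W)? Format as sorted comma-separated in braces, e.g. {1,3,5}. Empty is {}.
Answer: {}

Derivation:
Constraint 1 (V < Z) on D(V)={3,4,5,9} D(Z)={4,5,7,9}: V {3,4,5,9}->{3,4,5}
Constraint 2 (W < V) on D(W)={6,8,9} D(V)={3,4,5}: W {6,8,9}->{}; V {3,4,5}->{}
Constraint 3 (W < V) on D(W)={} D(V)={}: no change
So after constraint 3: D(W) = {}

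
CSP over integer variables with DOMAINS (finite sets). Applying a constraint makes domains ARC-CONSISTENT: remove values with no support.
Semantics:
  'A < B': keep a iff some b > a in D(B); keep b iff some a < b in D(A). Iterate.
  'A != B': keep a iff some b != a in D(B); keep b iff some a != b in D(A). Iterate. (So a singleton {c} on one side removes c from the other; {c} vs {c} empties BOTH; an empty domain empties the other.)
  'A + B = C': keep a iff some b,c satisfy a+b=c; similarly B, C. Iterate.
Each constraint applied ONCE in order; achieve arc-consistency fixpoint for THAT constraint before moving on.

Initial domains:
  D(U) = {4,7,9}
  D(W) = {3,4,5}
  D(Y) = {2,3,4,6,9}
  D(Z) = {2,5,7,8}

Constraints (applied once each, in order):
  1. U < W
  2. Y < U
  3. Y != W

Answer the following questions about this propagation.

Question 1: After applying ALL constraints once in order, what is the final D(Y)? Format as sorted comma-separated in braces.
Constraint 1 (U < W) on D(U)={4,7,9} D(W)={3,4,5}: U {4,7,9}->{4}; W {3,4,5}->{5}
Constraint 2 (Y < U) on D(Y)={2,3,4,6,9} D(U)={4}: Y {2,3,4,6,9}->{2,3}
Constraint 3 (Y != W) on D(Y)={2,3} D(W)={5}: no change
So after all 3 constraints: D(Y) = {2,3}

Answer: {2,3}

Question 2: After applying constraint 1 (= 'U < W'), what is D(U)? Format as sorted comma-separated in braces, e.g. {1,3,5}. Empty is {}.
Answer: {4}

Derivation:
Constraint 1 (U < W) on D(U)={4,7,9} D(W)={3,4,5}: U {4,7,9}->{4}; W {3,4,5}->{5}
So after constraint 1: D(U) = {4}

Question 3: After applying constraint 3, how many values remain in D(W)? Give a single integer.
Answer: 1

Derivation:
Constraint 1 (U < W) on D(U)={4,7,9} D(W)={3,4,5}: U {4,7,9}->{4}; W {3,4,5}->{5}
Constraint 2 (Y < U) on D(Y)={2,3,4,6,9} D(U)={4}: Y {2,3,4,6,9}->{2,3}
Constraint 3 (Y != W) on D(Y)={2,3} D(W)={5}: no change
So after constraint 3: D(W)={5}, size = 1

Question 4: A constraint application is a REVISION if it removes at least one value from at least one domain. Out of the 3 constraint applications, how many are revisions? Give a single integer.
Constraint 1 (U < W) on D(U)={4,7,9} D(W)={3,4,5}: U {4,7,9}->{4}; W {3,4,5}->{5} => REVISION
Constraint 2 (Y < U) on D(Y)={2,3,4,6,9} D(U)={4}: Y {2,3,4,6,9}->{2,3} => REVISION
Constraint 3 (Y != W) on D(Y)={2,3} D(W)={5}: no change => not a revision
Total revisions = 2

Answer: 2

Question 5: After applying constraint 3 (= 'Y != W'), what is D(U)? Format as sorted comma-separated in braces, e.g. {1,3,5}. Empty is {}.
Answer: {4}

Derivation:
Constraint 1 (U < W) on D(U)={4,7,9} D(W)={3,4,5}: U {4,7,9}->{4}; W {3,4,5}->{5}
Constraint 2 (Y < U) on D(Y)={2,3,4,6,9} D(U)={4}: Y {2,3,4,6,9}->{2,3}
Constraint 3 (Y != W) on D(Y)={2,3} D(W)={5}: no change
So after constraint 3: D(U) = {4}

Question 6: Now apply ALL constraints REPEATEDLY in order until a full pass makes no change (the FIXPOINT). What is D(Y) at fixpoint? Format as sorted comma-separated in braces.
pass 0 (initial): D(Y)={2,3,4,6,9}
pass 1: U {4,7,9}->{4}; W {3,4,5}->{5}; Y {2,3,4,6,9}->{2,3}
pass 2: no change
Fixpoint after 2 passes: D(Y) = {2,3}

Answer: {2,3}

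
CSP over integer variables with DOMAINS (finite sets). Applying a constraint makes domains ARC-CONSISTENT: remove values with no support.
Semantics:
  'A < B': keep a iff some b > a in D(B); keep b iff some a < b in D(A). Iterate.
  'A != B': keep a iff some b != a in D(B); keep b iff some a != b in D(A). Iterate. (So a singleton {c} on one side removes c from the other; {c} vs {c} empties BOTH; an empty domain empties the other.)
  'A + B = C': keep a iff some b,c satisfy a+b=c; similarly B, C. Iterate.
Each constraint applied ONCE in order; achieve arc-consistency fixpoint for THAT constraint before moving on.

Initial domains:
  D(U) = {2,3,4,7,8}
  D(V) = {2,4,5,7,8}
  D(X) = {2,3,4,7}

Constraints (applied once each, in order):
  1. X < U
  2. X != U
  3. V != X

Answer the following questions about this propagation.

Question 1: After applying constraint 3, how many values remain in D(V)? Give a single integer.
Constraint 1 (X < U) on D(X)={2,3,4,7} D(U)={2,3,4,7,8}: U {2,3,4,7,8}->{3,4,7,8}
Constraint 2 (X != U) on D(X)={2,3,4,7} D(U)={3,4,7,8}: no change
Constraint 3 (V != X) on D(V)={2,4,5,7,8} D(X)={2,3,4,7}: no change
So after constraint 3: D(V)={2,4,5,7,8}, size = 5

Answer: 5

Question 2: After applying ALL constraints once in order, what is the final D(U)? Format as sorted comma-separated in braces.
Answer: {3,4,7,8}

Derivation:
Constraint 1 (X < U) on D(X)={2,3,4,7} D(U)={2,3,4,7,8}: U {2,3,4,7,8}->{3,4,7,8}
Constraint 2 (X != U) on D(X)={2,3,4,7} D(U)={3,4,7,8}: no change
Constraint 3 (V != X) on D(V)={2,4,5,7,8} D(X)={2,3,4,7}: no change
So after all 3 constraints: D(U) = {3,4,7,8}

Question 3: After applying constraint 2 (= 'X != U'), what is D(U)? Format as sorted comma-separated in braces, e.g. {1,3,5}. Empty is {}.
Answer: {3,4,7,8}

Derivation:
Constraint 1 (X < U) on D(X)={2,3,4,7} D(U)={2,3,4,7,8}: U {2,3,4,7,8}->{3,4,7,8}
Constraint 2 (X != U) on D(X)={2,3,4,7} D(U)={3,4,7,8}: no change
So after constraint 2: D(U) = {3,4,7,8}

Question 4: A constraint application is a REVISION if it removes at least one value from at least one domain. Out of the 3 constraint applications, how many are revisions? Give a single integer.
Answer: 1

Derivation:
Constraint 1 (X < U) on D(X)={2,3,4,7} D(U)={2,3,4,7,8}: U {2,3,4,7,8}->{3,4,7,8} => REVISION
Constraint 2 (X != U) on D(X)={2,3,4,7} D(U)={3,4,7,8}: no change => not a revision
Constraint 3 (V != X) on D(V)={2,4,5,7,8} D(X)={2,3,4,7}: no change => not a revision
Total revisions = 1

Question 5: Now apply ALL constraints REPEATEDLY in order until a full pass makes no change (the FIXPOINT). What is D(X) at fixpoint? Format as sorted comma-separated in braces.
Answer: {2,3,4,7}

Derivation:
pass 0 (initial): D(X)={2,3,4,7}
pass 1: U {2,3,4,7,8}->{3,4,7,8}
pass 2: no change
Fixpoint after 2 passes: D(X) = {2,3,4,7}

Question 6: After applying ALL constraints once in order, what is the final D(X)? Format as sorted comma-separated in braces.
Constraint 1 (X < U) on D(X)={2,3,4,7} D(U)={2,3,4,7,8}: U {2,3,4,7,8}->{3,4,7,8}
Constraint 2 (X != U) on D(X)={2,3,4,7} D(U)={3,4,7,8}: no change
Constraint 3 (V != X) on D(V)={2,4,5,7,8} D(X)={2,3,4,7}: no change
So after all 3 constraints: D(X) = {2,3,4,7}

Answer: {2,3,4,7}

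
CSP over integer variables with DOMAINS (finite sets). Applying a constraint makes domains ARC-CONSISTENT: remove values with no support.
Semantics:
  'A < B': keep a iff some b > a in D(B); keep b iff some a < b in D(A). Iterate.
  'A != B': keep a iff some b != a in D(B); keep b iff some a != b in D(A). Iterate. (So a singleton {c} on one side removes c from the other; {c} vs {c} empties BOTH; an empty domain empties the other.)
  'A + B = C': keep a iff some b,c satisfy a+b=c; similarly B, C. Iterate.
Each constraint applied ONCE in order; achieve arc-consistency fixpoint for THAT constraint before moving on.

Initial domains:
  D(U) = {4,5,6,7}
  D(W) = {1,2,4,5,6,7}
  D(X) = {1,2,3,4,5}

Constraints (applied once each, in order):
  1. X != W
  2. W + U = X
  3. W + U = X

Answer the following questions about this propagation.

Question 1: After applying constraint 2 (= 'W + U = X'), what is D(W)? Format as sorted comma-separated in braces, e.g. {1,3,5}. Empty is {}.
Constraint 1 (X != W) on D(X)={1,2,3,4,5} D(W)={1,2,4,5,6,7}: no change
Constraint 2 (W + U = X) on D(W)={1,2,4,5,6,7} D(U)={4,5,6,7} D(X)={1,2,3,4,5}: W {1,2,4,5,6,7}->{1}; U {4,5,6,7}->{4}; X {1,2,3,4,5}->{5}
So after constraint 2: D(W) = {1}

Answer: {1}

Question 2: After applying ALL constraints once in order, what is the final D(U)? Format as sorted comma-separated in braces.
Constraint 1 (X != W) on D(X)={1,2,3,4,5} D(W)={1,2,4,5,6,7}: no change
Constraint 2 (W + U = X) on D(W)={1,2,4,5,6,7} D(U)={4,5,6,7} D(X)={1,2,3,4,5}: W {1,2,4,5,6,7}->{1}; U {4,5,6,7}->{4}; X {1,2,3,4,5}->{5}
Constraint 3 (W + U = X) on D(W)={1} D(U)={4} D(X)={5}: no change
So after all 3 constraints: D(U) = {4}

Answer: {4}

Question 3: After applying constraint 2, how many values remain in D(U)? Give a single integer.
Answer: 1

Derivation:
Constraint 1 (X != W) on D(X)={1,2,3,4,5} D(W)={1,2,4,5,6,7}: no change
Constraint 2 (W + U = X) on D(W)={1,2,4,5,6,7} D(U)={4,5,6,7} D(X)={1,2,3,4,5}: W {1,2,4,5,6,7}->{1}; U {4,5,6,7}->{4}; X {1,2,3,4,5}->{5}
So after constraint 2: D(U)={4}, size = 1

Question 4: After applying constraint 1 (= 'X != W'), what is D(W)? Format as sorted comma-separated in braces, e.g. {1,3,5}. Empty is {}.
Answer: {1,2,4,5,6,7}

Derivation:
Constraint 1 (X != W) on D(X)={1,2,3,4,5} D(W)={1,2,4,5,6,7}: no change
So after constraint 1: D(W) = {1,2,4,5,6,7}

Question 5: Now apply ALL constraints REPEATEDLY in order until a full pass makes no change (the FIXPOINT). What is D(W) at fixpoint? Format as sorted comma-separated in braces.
pass 0 (initial): D(W)={1,2,4,5,6,7}
pass 1: U {4,5,6,7}->{4}; W {1,2,4,5,6,7}->{1}; X {1,2,3,4,5}->{5}
pass 2: no change
Fixpoint after 2 passes: D(W) = {1}

Answer: {1}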